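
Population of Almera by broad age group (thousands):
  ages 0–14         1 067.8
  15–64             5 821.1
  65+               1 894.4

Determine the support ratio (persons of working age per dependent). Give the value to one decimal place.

Support ratio: 2.0

Support ratio = 5 821.1 / (1 067.8 + 1 894.4) = 5 821.1 / 2 962.2 = 2.0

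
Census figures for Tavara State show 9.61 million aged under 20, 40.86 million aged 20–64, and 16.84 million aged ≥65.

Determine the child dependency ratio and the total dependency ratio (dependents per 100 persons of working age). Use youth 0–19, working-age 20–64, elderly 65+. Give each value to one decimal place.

Youth dependency ratio: 23.5
Total dependency ratio: 64.7

Youth dependency ratio = 9.61 / 40.86 × 100 = 23.5
Total dependency ratio = (9.61 + 16.84) / 40.86 × 100 = 26.45 / 40.86 × 100 = 64.7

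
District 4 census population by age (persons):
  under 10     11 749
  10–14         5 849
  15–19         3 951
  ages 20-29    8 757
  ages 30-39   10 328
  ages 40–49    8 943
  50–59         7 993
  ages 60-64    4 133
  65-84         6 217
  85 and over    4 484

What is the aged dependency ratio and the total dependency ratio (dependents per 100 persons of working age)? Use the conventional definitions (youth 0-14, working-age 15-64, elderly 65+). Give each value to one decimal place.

Old-age dependency ratio: 24.3
Total dependency ratio: 64.2

0–14: 11 749 + 5 849 = 17 598
15–64: 3 951 + 8 757 + 10 328 + 8 943 + 7 993 + 4 133 = 44 105
65+: 6 217 + 4 484 = 10 701
Old-age dependency ratio = 10 701 / 44 105 × 100 = 24.3
Total dependency ratio = (17 598 + 10 701) / 44 105 × 100 = 28 299 / 44 105 × 100 = 64.2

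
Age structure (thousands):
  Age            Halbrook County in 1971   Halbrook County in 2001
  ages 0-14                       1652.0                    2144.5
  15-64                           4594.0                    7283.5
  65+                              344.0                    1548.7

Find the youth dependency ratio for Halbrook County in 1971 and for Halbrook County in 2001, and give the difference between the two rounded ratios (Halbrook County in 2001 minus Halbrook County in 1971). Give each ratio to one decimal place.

Halbrook County in 1971: 1652.0 / 4594.0 × 100 = 36.0
Halbrook County in 2001: 2144.5 / 7283.5 × 100 = 29.4

Halbrook County in 1971: 36.0
Halbrook County in 2001: 29.4
Difference: -6.6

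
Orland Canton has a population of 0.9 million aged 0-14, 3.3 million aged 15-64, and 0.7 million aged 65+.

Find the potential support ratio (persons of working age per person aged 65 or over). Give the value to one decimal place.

Potential support ratio = 3.3 / 0.7 = 4.7

Potential support ratio: 4.7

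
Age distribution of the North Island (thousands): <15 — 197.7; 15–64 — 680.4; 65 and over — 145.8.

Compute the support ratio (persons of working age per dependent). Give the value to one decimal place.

Support ratio = 680.4 / (197.7 + 145.8) = 680.4 / 343.5 = 2.0

Support ratio: 2.0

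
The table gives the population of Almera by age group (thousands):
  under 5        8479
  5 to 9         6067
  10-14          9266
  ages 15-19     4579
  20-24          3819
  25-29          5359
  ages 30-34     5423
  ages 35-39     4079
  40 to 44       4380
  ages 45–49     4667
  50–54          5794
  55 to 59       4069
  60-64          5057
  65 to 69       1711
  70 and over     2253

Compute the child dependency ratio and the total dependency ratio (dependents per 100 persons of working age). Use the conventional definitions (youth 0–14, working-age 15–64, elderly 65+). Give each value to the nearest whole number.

0–14: 8479 + 6067 + 9266 = 23812
15–64: 4579 + 3819 + 5359 + 5423 + 4079 + 4380 + 4667 + 5794 + 4069 + 5057 = 47226
65+: 1711 + 2253 = 3964
Youth dependency ratio = 23812 / 47226 × 100 = 50
Total dependency ratio = (23812 + 3964) / 47226 × 100 = 27776 / 47226 × 100 = 59

Youth dependency ratio: 50
Total dependency ratio: 59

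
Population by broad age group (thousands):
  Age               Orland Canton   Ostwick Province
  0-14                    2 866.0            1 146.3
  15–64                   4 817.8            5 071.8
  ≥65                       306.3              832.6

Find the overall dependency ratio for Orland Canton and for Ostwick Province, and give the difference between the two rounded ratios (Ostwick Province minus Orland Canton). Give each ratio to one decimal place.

Orland Canton: (2 866.0 + 306.3) / 4 817.8 × 100 = 3 172.3 / 4 817.8 × 100 = 65.8
Ostwick Province: (1 146.3 + 832.6) / 5 071.8 × 100 = 1 978.9 / 5 071.8 × 100 = 39.0

Orland Canton: 65.8
Ostwick Province: 39.0
Difference: -26.8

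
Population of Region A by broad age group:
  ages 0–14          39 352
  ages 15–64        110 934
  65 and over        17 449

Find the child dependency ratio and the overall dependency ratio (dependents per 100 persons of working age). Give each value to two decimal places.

Youth dependency ratio: 35.47
Total dependency ratio: 51.20

Youth dependency ratio = 39 352 / 110 934 × 100 = 35.47
Total dependency ratio = (39 352 + 17 449) / 110 934 × 100 = 56 801 / 110 934 × 100 = 51.20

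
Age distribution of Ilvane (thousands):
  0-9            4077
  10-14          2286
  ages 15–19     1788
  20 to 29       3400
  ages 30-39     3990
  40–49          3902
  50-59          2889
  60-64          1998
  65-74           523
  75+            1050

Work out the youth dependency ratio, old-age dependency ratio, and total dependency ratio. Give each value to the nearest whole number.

0–14: 4077 + 2286 = 6363
15–64: 1788 + 3400 + 3990 + 3902 + 2889 + 1998 = 17967
65+: 523 + 1050 = 1573
Youth dependency ratio = 6363 / 17967 × 100 = 35
Old-age dependency ratio = 1573 / 17967 × 100 = 9
Total dependency ratio = (6363 + 1573) / 17967 × 100 = 7936 / 17967 × 100 = 44

Youth dependency ratio: 35
Old-age dependency ratio: 9
Total dependency ratio: 44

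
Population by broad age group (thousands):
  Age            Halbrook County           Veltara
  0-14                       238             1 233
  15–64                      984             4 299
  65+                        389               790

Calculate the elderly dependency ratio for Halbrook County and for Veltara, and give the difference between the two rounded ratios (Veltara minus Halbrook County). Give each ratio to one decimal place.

Halbrook County: 39.5
Veltara: 18.4
Difference: -21.1

Halbrook County: 389 / 984 × 100 = 39.5
Veltara: 790 / 4 299 × 100 = 18.4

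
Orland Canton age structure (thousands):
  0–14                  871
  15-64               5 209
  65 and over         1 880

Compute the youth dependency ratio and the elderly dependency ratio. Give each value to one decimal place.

Youth dependency ratio = 871 / 5 209 × 100 = 16.7
Old-age dependency ratio = 1 880 / 5 209 × 100 = 36.1

Youth dependency ratio: 16.7
Old-age dependency ratio: 36.1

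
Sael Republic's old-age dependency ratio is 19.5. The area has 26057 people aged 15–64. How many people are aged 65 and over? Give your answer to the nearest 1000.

Aged 65 and over: 5000

Old-age dependency ratio = elderly / working-age × 100
19.5 = E / 26057 × 100
⇒ 5000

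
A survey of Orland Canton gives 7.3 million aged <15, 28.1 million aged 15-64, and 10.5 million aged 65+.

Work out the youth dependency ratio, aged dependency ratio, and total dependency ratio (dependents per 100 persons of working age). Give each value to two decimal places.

Youth dependency ratio = 7.3 / 28.1 × 100 = 25.98
Old-age dependency ratio = 10.5 / 28.1 × 100 = 37.37
Total dependency ratio = (7.3 + 10.5) / 28.1 × 100 = 17.8 / 28.1 × 100 = 63.35

Youth dependency ratio: 25.98
Old-age dependency ratio: 37.37
Total dependency ratio: 63.35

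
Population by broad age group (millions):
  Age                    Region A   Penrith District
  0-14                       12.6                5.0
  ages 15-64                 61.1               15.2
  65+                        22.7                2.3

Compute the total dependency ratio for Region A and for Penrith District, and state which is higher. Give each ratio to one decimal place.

Region A: (12.6 + 22.7) / 61.1 × 100 = 35.3 / 61.1 × 100 = 57.8
Penrith District: (5.0 + 2.3) / 15.2 × 100 = 7.3 / 15.2 × 100 = 48.0

Region A: 57.8
Penrith District: 48.0
Higher: Region A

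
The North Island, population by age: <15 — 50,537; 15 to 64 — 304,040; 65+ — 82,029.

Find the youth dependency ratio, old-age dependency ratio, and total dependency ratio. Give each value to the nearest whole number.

Youth dependency ratio = 50,537 / 304,040 × 100 = 17
Old-age dependency ratio = 82,029 / 304,040 × 100 = 27
Total dependency ratio = (50,537 + 82,029) / 304,040 × 100 = 132,566 / 304,040 × 100 = 44

Youth dependency ratio: 17
Old-age dependency ratio: 27
Total dependency ratio: 44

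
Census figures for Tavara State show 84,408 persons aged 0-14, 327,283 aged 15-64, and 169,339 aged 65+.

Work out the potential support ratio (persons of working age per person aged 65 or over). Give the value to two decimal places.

Potential support ratio = 327,283 / 169,339 = 1.93

Potential support ratio: 1.93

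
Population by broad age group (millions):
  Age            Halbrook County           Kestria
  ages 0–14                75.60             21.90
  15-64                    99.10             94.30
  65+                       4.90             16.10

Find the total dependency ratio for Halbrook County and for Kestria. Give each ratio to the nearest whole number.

Halbrook County: 81
Kestria: 40

Halbrook County: (75.60 + 4.90) / 99.10 × 100 = 80.50 / 99.10 × 100 = 81
Kestria: (21.90 + 16.10) / 94.30 × 100 = 38.00 / 94.30 × 100 = 40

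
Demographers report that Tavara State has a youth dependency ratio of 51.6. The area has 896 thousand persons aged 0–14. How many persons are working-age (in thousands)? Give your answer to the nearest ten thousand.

Youth dependency ratio = youth / working-age × 100
51.6 = 896 / W × 100
⇒ 1 740

Working-age: 1 740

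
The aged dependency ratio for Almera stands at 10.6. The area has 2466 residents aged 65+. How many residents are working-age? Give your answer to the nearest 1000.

Working-age: 23000

Old-age dependency ratio = elderly / working-age × 100
10.6 = 2466 / W × 100
⇒ 23000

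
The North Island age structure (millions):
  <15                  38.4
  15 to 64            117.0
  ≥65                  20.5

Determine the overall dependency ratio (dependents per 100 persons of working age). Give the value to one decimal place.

Total dependency ratio = (38.4 + 20.5) / 117.0 × 100 = 58.9 / 117.0 × 100 = 50.3

Total dependency ratio: 50.3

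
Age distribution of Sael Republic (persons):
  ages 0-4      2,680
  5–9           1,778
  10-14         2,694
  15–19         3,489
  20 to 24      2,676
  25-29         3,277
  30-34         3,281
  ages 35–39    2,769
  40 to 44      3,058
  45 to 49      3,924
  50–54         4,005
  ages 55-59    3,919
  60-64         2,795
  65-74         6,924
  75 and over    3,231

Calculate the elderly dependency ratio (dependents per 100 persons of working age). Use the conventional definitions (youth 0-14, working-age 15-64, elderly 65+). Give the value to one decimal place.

Old-age dependency ratio: 30.6

0–14: 2,680 + 1,778 + 2,694 = 7,152
15–64: 3,489 + 2,676 + 3,277 + 3,281 + 2,769 + 3,058 + 3,924 + 4,005 + 3,919 + 2,795 = 33,193
65+: 6,924 + 3,231 = 10,155
Old-age dependency ratio = 10,155 / 33,193 × 100 = 30.6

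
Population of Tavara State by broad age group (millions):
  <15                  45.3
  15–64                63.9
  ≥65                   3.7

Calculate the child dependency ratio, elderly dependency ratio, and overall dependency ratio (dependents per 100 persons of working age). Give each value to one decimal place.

Youth dependency ratio: 70.9
Old-age dependency ratio: 5.8
Total dependency ratio: 76.7

Youth dependency ratio = 45.3 / 63.9 × 100 = 70.9
Old-age dependency ratio = 3.7 / 63.9 × 100 = 5.8
Total dependency ratio = (45.3 + 3.7) / 63.9 × 100 = 49.0 / 63.9 × 100 = 76.7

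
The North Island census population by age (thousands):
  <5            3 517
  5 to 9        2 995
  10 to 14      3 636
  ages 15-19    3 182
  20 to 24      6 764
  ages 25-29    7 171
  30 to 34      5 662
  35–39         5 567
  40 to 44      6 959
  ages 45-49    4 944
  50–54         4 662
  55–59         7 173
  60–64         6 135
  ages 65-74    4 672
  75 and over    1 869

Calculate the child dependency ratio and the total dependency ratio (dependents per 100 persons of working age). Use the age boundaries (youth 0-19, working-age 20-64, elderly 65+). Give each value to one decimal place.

Youth dependency ratio: 24.2
Total dependency ratio: 36.1

0–19: 3 517 + 2 995 + 3 636 + 3 182 = 13 330
20–64: 6 764 + 7 171 + 5 662 + 5 567 + 6 959 + 4 944 + 4 662 + 7 173 + 6 135 = 55 037
65+: 4 672 + 1 869 = 6 541
Youth dependency ratio = 13 330 / 55 037 × 100 = 24.2
Total dependency ratio = (13 330 + 6 541) / 55 037 × 100 = 19 871 / 55 037 × 100 = 36.1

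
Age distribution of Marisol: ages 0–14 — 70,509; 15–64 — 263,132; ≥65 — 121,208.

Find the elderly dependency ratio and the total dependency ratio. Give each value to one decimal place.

Old-age dependency ratio = 121,208 / 263,132 × 100 = 46.1
Total dependency ratio = (70,509 + 121,208) / 263,132 × 100 = 191,717 / 263,132 × 100 = 72.9

Old-age dependency ratio: 46.1
Total dependency ratio: 72.9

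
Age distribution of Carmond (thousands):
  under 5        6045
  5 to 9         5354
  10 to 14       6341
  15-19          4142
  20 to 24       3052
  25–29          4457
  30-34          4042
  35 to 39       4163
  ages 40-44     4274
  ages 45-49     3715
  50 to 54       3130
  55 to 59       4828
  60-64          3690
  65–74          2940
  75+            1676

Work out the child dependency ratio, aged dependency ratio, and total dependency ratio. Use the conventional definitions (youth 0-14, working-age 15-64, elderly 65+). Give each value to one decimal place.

Youth dependency ratio: 44.9
Old-age dependency ratio: 11.7
Total dependency ratio: 56.6

0–14: 6045 + 5354 + 6341 = 17740
15–64: 4142 + 3052 + 4457 + 4042 + 4163 + 4274 + 3715 + 3130 + 4828 + 3690 = 39493
65+: 2940 + 1676 = 4616
Youth dependency ratio = 17740 / 39493 × 100 = 44.9
Old-age dependency ratio = 4616 / 39493 × 100 = 11.7
Total dependency ratio = (17740 + 4616) / 39493 × 100 = 22356 / 39493 × 100 = 56.6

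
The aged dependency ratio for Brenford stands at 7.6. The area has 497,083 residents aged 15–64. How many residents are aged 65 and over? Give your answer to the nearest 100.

Aged 65 and over: 37,800

Old-age dependency ratio = elderly / working-age × 100
7.6 = E / 497,083 × 100
⇒ 37,800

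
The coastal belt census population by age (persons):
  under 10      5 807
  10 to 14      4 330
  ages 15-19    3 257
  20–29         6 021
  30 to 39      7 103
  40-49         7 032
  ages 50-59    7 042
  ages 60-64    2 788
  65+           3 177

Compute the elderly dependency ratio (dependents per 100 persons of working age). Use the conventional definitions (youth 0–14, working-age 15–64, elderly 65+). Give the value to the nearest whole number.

0–14: 5 807 + 4 330 = 10 137
15–64: 3 257 + 6 021 + 7 103 + 7 032 + 7 042 + 2 788 = 33 243
65+: 3 177
Old-age dependency ratio = 3 177 / 33 243 × 100 = 10

Old-age dependency ratio: 10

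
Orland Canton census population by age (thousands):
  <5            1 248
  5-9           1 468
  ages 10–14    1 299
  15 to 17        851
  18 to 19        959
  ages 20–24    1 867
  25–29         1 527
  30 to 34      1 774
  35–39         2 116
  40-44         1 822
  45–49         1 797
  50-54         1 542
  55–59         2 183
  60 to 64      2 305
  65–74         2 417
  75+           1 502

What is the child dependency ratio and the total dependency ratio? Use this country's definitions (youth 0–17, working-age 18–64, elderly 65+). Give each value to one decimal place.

Youth dependency ratio: 27.2
Total dependency ratio: 49.1

0–17: 1 248 + 1 468 + 1 299 + 851 = 4 866
18–64: 959 + 1 867 + 1 527 + 1 774 + 2 116 + 1 822 + 1 797 + 1 542 + 2 183 + 2 305 = 17 892
65+: 2 417 + 1 502 = 3 919
Youth dependency ratio = 4 866 / 17 892 × 100 = 27.2
Total dependency ratio = (4 866 + 3 919) / 17 892 × 100 = 8 785 / 17 892 × 100 = 49.1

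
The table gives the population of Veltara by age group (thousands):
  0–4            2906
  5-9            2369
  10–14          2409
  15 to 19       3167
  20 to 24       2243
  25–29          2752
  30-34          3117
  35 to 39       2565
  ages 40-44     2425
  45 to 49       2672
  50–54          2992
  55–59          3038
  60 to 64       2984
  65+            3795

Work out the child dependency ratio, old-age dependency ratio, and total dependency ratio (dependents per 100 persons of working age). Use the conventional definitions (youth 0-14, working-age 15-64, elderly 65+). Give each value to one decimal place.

0–14: 2906 + 2369 + 2409 = 7684
15–64: 3167 + 2243 + 2752 + 3117 + 2565 + 2425 + 2672 + 2992 + 3038 + 2984 = 27955
65+: 3795
Youth dependency ratio = 7684 / 27955 × 100 = 27.5
Old-age dependency ratio = 3795 / 27955 × 100 = 13.6
Total dependency ratio = (7684 + 3795) / 27955 × 100 = 11479 / 27955 × 100 = 41.1

Youth dependency ratio: 27.5
Old-age dependency ratio: 13.6
Total dependency ratio: 41.1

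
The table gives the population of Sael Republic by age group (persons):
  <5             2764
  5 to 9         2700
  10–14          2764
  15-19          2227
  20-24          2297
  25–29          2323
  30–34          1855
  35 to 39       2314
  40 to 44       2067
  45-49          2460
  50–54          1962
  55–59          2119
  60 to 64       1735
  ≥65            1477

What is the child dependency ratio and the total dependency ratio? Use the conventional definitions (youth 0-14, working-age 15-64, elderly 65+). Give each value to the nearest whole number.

Youth dependency ratio: 39
Total dependency ratio: 45

0–14: 2764 + 2700 + 2764 = 8228
15–64: 2227 + 2297 + 2323 + 1855 + 2314 + 2067 + 2460 + 1962 + 2119 + 1735 = 21359
65+: 1477
Youth dependency ratio = 8228 / 21359 × 100 = 39
Total dependency ratio = (8228 + 1477) / 21359 × 100 = 9705 / 21359 × 100 = 45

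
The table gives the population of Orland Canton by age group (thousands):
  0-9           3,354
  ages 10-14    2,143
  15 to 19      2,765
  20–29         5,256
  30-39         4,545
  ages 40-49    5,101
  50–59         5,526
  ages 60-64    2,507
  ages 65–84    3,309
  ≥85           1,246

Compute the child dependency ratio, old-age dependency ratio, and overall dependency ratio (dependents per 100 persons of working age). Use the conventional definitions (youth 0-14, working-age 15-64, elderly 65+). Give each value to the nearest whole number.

Youth dependency ratio: 21
Old-age dependency ratio: 18
Total dependency ratio: 39

0–14: 3,354 + 2,143 = 5,497
15–64: 2,765 + 5,256 + 4,545 + 5,101 + 5,526 + 2,507 = 25,700
65+: 3,309 + 1,246 = 4,555
Youth dependency ratio = 5,497 / 25,700 × 100 = 21
Old-age dependency ratio = 4,555 / 25,700 × 100 = 18
Total dependency ratio = (5,497 + 4,555) / 25,700 × 100 = 10,052 / 25,700 × 100 = 39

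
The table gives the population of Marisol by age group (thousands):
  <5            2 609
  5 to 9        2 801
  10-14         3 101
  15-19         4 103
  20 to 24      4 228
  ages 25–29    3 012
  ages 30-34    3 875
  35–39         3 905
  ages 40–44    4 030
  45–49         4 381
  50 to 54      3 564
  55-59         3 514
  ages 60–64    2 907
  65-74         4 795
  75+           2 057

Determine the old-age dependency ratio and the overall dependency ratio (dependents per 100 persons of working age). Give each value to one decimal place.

Old-age dependency ratio: 18.3
Total dependency ratio: 40.9

0–14: 2 609 + 2 801 + 3 101 = 8 511
15–64: 4 103 + 4 228 + 3 012 + 3 875 + 3 905 + 4 030 + 4 381 + 3 564 + 3 514 + 2 907 = 37 519
65+: 4 795 + 2 057 = 6 852
Old-age dependency ratio = 6 852 / 37 519 × 100 = 18.3
Total dependency ratio = (8 511 + 6 852) / 37 519 × 100 = 15 363 / 37 519 × 100 = 40.9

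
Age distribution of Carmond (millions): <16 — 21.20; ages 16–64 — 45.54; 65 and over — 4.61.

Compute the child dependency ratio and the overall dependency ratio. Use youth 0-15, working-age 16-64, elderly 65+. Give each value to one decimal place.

Youth dependency ratio = 21.20 / 45.54 × 100 = 46.6
Total dependency ratio = (21.20 + 4.61) / 45.54 × 100 = 25.81 / 45.54 × 100 = 56.7

Youth dependency ratio: 46.6
Total dependency ratio: 56.7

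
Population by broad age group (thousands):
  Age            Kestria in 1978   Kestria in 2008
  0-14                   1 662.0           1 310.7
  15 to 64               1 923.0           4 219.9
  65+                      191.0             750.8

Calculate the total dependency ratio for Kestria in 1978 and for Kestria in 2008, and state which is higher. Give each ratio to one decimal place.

Kestria in 1978: 96.4
Kestria in 2008: 48.9
Higher: Kestria in 1978

Kestria in 1978: (1 662.0 + 191.0) / 1 923.0 × 100 = 1 853.0 / 1 923.0 × 100 = 96.4
Kestria in 2008: (1 310.7 + 750.8) / 4 219.9 × 100 = 2 061.5 / 4 219.9 × 100 = 48.9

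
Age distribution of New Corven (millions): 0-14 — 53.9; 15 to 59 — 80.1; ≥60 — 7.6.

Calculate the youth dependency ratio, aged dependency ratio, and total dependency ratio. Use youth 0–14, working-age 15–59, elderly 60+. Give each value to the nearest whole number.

Youth dependency ratio = 53.9 / 80.1 × 100 = 67
Old-age dependency ratio = 7.6 / 80.1 × 100 = 9
Total dependency ratio = (53.9 + 7.6) / 80.1 × 100 = 61.5 / 80.1 × 100 = 77

Youth dependency ratio: 67
Old-age dependency ratio: 9
Total dependency ratio: 77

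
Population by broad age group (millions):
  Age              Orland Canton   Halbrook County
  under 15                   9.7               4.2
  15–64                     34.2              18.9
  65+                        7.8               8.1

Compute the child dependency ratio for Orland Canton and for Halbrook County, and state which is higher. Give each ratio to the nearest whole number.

Orland Canton: 28
Halbrook County: 22
Higher: Orland Canton

Orland Canton: 9.7 / 34.2 × 100 = 28
Halbrook County: 4.2 / 18.9 × 100 = 22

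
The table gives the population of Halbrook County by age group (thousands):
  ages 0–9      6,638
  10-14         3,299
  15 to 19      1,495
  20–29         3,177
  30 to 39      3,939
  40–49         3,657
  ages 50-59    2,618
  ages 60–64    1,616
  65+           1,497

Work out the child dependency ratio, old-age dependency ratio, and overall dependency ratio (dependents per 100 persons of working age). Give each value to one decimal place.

0–14: 6,638 + 3,299 = 9,937
15–64: 1,495 + 3,177 + 3,939 + 3,657 + 2,618 + 1,616 = 16,502
65+: 1,497
Youth dependency ratio = 9,937 / 16,502 × 100 = 60.2
Old-age dependency ratio = 1,497 / 16,502 × 100 = 9.1
Total dependency ratio = (9,937 + 1,497) / 16,502 × 100 = 11,434 / 16,502 × 100 = 69.3

Youth dependency ratio: 60.2
Old-age dependency ratio: 9.1
Total dependency ratio: 69.3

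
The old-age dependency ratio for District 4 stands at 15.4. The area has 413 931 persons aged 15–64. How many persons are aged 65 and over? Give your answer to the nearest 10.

Old-age dependency ratio = elderly / working-age × 100
15.4 = E / 413 931 × 100
⇒ 63 750

Aged 65 and over: 63 750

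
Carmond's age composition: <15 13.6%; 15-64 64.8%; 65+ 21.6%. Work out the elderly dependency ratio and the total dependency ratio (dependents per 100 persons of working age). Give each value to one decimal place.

Old-age dependency ratio = 21.6 / 64.8 × 100 = 33.3
Total dependency ratio = (13.6 + 21.6) / 64.8 × 100 = 35.2 / 64.8 × 100 = 54.3

Old-age dependency ratio: 33.3
Total dependency ratio: 54.3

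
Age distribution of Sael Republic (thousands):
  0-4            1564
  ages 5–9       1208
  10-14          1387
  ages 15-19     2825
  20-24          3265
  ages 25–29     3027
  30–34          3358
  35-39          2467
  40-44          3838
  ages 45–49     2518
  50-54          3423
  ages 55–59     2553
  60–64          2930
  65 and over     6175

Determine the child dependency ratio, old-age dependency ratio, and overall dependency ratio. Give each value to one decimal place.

Youth dependency ratio: 13.8
Old-age dependency ratio: 20.4
Total dependency ratio: 34.2

0–14: 1564 + 1208 + 1387 = 4159
15–64: 2825 + 3265 + 3027 + 3358 + 2467 + 3838 + 2518 + 3423 + 2553 + 2930 = 30204
65+: 6175
Youth dependency ratio = 4159 / 30204 × 100 = 13.8
Old-age dependency ratio = 6175 / 30204 × 100 = 20.4
Total dependency ratio = (4159 + 6175) / 30204 × 100 = 10334 / 30204 × 100 = 34.2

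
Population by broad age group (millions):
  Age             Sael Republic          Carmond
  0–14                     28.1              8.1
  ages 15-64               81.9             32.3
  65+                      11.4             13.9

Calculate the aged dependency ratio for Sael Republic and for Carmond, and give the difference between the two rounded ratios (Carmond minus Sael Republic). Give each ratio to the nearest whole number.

Sael Republic: 11.4 / 81.9 × 100 = 14
Carmond: 13.9 / 32.3 × 100 = 43

Sael Republic: 14
Carmond: 43
Difference: +29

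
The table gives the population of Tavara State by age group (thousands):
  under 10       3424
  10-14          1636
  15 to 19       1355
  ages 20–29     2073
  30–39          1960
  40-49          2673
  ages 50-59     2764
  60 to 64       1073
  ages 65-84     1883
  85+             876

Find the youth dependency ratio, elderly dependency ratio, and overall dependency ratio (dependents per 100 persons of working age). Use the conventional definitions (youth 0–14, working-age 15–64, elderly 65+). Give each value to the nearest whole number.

0–14: 3424 + 1636 = 5060
15–64: 1355 + 2073 + 1960 + 2673 + 2764 + 1073 = 11898
65+: 1883 + 876 = 2759
Youth dependency ratio = 5060 / 11898 × 100 = 43
Old-age dependency ratio = 2759 / 11898 × 100 = 23
Total dependency ratio = (5060 + 2759) / 11898 × 100 = 7819 / 11898 × 100 = 66

Youth dependency ratio: 43
Old-age dependency ratio: 23
Total dependency ratio: 66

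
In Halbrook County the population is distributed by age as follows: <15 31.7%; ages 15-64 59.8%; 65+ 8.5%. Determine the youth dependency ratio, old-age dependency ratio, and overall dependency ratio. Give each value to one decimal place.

Youth dependency ratio: 53.0
Old-age dependency ratio: 14.2
Total dependency ratio: 67.2

Youth dependency ratio = 31.7 / 59.8 × 100 = 53.0
Old-age dependency ratio = 8.5 / 59.8 × 100 = 14.2
Total dependency ratio = (31.7 + 8.5) / 59.8 × 100 = 40.2 / 59.8 × 100 = 67.2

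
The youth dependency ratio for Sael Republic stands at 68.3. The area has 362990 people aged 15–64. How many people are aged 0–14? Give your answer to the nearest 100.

Youth dependency ratio = youth / working-age × 100
68.3 = Y / 362990 × 100
⇒ 247900

Aged 0–14: 247900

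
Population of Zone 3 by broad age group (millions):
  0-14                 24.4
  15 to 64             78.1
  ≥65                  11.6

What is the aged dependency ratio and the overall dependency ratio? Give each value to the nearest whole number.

Old-age dependency ratio: 15
Total dependency ratio: 46

Old-age dependency ratio = 11.6 / 78.1 × 100 = 15
Total dependency ratio = (24.4 + 11.6) / 78.1 × 100 = 36.0 / 78.1 × 100 = 46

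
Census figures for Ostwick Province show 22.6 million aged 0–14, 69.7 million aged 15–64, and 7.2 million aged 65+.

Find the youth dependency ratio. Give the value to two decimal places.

Youth dependency ratio = 22.6 / 69.7 × 100 = 32.42

Youth dependency ratio: 32.42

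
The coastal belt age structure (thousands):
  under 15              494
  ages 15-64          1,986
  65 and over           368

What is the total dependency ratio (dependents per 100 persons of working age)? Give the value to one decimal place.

Total dependency ratio = (494 + 368) / 1,986 × 100 = 862 / 1,986 × 100 = 43.4

Total dependency ratio: 43.4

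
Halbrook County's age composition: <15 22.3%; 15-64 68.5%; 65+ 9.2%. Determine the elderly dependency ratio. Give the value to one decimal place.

Old-age dependency ratio = 9.2 / 68.5 × 100 = 13.4

Old-age dependency ratio: 13.4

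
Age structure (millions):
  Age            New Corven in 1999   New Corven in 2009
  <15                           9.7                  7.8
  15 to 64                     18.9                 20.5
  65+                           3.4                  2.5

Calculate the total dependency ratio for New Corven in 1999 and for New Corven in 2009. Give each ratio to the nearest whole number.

New Corven in 1999: (9.7 + 3.4) / 18.9 × 100 = 13.1 / 18.9 × 100 = 69
New Corven in 2009: (7.8 + 2.5) / 20.5 × 100 = 10.3 / 20.5 × 100 = 50

New Corven in 1999: 69
New Corven in 2009: 50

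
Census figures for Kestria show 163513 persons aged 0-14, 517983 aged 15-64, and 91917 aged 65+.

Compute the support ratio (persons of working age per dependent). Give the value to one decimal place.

Support ratio = 517983 / (163513 + 91917) = 517983 / 255430 = 2.0

Support ratio: 2.0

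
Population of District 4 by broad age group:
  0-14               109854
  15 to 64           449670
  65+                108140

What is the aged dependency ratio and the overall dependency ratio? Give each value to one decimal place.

Old-age dependency ratio = 108140 / 449670 × 100 = 24.0
Total dependency ratio = (109854 + 108140) / 449670 × 100 = 217994 / 449670 × 100 = 48.5

Old-age dependency ratio: 24.0
Total dependency ratio: 48.5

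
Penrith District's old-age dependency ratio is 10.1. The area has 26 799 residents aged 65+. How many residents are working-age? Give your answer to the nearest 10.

Working-age: 265 340

Old-age dependency ratio = elderly / working-age × 100
10.1 = 26 799 / W × 100
⇒ 265 340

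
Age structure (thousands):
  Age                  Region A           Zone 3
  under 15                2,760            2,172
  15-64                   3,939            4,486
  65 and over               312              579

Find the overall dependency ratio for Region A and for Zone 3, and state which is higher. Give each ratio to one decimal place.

Region A: 78.0
Zone 3: 61.3
Higher: Region A

Region A: (2,760 + 312) / 3,939 × 100 = 3,072 / 3,939 × 100 = 78.0
Zone 3: (2,172 + 579) / 4,486 × 100 = 2,751 / 4,486 × 100 = 61.3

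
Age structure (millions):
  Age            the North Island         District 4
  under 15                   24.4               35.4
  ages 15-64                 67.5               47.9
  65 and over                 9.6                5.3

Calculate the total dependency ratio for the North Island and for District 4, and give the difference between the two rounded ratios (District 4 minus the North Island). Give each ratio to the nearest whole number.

the North Island: (24.4 + 9.6) / 67.5 × 100 = 34.0 / 67.5 × 100 = 50
District 4: (35.4 + 5.3) / 47.9 × 100 = 40.7 / 47.9 × 100 = 85

the North Island: 50
District 4: 85
Difference: +35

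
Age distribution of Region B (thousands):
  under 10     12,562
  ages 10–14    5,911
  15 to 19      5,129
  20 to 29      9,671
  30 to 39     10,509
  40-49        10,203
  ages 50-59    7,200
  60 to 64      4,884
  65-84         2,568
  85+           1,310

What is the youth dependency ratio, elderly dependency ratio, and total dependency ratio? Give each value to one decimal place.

0–14: 12,562 + 5,911 = 18,473
15–64: 5,129 + 9,671 + 10,509 + 10,203 + 7,200 + 4,884 = 47,596
65+: 2,568 + 1,310 = 3,878
Youth dependency ratio = 18,473 / 47,596 × 100 = 38.8
Old-age dependency ratio = 3,878 / 47,596 × 100 = 8.1
Total dependency ratio = (18,473 + 3,878) / 47,596 × 100 = 22,351 / 47,596 × 100 = 47.0

Youth dependency ratio: 38.8
Old-age dependency ratio: 8.1
Total dependency ratio: 47.0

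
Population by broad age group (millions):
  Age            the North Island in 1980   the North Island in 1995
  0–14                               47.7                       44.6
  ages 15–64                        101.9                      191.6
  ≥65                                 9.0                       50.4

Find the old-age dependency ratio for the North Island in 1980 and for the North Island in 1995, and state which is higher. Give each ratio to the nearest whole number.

the North Island in 1980: 9
the North Island in 1995: 26
Higher: the North Island in 1995

the North Island in 1980: 9.0 / 101.9 × 100 = 9
the North Island in 1995: 50.4 / 191.6 × 100 = 26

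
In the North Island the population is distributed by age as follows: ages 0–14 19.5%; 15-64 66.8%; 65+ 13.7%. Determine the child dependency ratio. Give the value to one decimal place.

Youth dependency ratio: 29.2

Youth dependency ratio = 19.5 / 66.8 × 100 = 29.2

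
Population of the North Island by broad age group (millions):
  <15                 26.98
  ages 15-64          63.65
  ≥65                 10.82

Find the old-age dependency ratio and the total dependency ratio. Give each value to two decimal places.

Old-age dependency ratio = 10.82 / 63.65 × 100 = 17.00
Total dependency ratio = (26.98 + 10.82) / 63.65 × 100 = 37.80 / 63.65 × 100 = 59.39

Old-age dependency ratio: 17.00
Total dependency ratio: 59.39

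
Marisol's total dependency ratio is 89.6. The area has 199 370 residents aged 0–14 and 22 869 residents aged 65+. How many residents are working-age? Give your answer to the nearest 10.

Total dependency ratio = (youth + elderly) / working-age × 100
89.6 = (199 370 + 22 869) / W × 100
⇒ 248 030

Working-age: 248 030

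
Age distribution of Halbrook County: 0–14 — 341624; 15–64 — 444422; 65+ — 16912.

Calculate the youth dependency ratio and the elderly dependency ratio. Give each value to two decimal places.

Youth dependency ratio = 341624 / 444422 × 100 = 76.87
Old-age dependency ratio = 16912 / 444422 × 100 = 3.81

Youth dependency ratio: 76.87
Old-age dependency ratio: 3.81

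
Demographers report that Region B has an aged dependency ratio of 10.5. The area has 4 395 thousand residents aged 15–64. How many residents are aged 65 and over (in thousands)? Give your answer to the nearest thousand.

Aged 65 and over: 461

Old-age dependency ratio = elderly / working-age × 100
10.5 = E / 4 395 × 100
⇒ 461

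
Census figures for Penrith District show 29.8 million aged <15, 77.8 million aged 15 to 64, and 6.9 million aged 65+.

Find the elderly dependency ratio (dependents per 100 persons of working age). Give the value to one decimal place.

Old-age dependency ratio = 6.9 / 77.8 × 100 = 8.9

Old-age dependency ratio: 8.9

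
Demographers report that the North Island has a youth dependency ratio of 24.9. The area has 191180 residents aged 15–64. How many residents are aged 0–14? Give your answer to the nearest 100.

Aged 0–14: 47600

Youth dependency ratio = youth / working-age × 100
24.9 = Y / 191180 × 100
⇒ 47600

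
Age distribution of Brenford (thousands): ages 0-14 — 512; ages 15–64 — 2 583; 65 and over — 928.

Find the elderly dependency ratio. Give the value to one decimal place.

Old-age dependency ratio: 35.9

Old-age dependency ratio = 928 / 2 583 × 100 = 35.9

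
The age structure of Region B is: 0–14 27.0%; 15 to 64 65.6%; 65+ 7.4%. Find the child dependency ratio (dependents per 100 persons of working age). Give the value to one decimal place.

Youth dependency ratio: 41.2

Youth dependency ratio = 27.0 / 65.6 × 100 = 41.2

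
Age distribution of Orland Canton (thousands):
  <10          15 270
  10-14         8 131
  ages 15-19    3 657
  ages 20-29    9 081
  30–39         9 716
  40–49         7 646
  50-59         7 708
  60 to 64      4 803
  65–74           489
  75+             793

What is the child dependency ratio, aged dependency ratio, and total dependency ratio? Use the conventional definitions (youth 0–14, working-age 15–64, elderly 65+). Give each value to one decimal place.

0–14: 15 270 + 8 131 = 23 401
15–64: 3 657 + 9 081 + 9 716 + 7 646 + 7 708 + 4 803 = 42 611
65+: 489 + 793 = 1 282
Youth dependency ratio = 23 401 / 42 611 × 100 = 54.9
Old-age dependency ratio = 1 282 / 42 611 × 100 = 3.0
Total dependency ratio = (23 401 + 1 282) / 42 611 × 100 = 24 683 / 42 611 × 100 = 57.9

Youth dependency ratio: 54.9
Old-age dependency ratio: 3.0
Total dependency ratio: 57.9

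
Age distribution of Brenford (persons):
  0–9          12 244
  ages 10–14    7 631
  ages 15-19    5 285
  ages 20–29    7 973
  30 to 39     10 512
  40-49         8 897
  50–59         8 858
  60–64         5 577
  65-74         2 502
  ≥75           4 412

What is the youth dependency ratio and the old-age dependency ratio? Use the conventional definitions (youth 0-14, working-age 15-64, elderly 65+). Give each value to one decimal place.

Youth dependency ratio: 42.2
Old-age dependency ratio: 14.7

0–14: 12 244 + 7 631 = 19 875
15–64: 5 285 + 7 973 + 10 512 + 8 897 + 8 858 + 5 577 = 47 102
65+: 2 502 + 4 412 = 6 914
Youth dependency ratio = 19 875 / 47 102 × 100 = 42.2
Old-age dependency ratio = 6 914 / 47 102 × 100 = 14.7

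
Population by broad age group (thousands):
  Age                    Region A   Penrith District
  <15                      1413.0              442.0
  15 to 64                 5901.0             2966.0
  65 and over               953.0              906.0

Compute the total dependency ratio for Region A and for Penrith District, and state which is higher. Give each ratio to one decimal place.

Region A: (1413.0 + 953.0) / 5901.0 × 100 = 2366.0 / 5901.0 × 100 = 40.1
Penrith District: (442.0 + 906.0) / 2966.0 × 100 = 1348.0 / 2966.0 × 100 = 45.4

Region A: 40.1
Penrith District: 45.4
Higher: Penrith District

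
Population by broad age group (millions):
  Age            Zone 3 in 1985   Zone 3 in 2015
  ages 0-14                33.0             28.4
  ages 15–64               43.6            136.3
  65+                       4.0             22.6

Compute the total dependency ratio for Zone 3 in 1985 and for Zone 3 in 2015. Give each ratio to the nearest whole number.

Zone 3 in 1985: 85
Zone 3 in 2015: 37

Zone 3 in 1985: (33.0 + 4.0) / 43.6 × 100 = 37.0 / 43.6 × 100 = 85
Zone 3 in 2015: (28.4 + 22.6) / 136.3 × 100 = 51.0 / 136.3 × 100 = 37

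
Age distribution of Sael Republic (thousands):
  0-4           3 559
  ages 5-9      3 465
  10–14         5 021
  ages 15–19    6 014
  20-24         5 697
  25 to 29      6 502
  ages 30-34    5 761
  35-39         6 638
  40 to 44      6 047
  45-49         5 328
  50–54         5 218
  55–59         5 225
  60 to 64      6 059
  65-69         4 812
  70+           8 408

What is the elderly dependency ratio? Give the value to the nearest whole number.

0–14: 3 559 + 3 465 + 5 021 = 12 045
15–64: 6 014 + 5 697 + 6 502 + 5 761 + 6 638 + 6 047 + 5 328 + 5 218 + 5 225 + 6 059 = 58 489
65+: 4 812 + 8 408 = 13 220
Old-age dependency ratio = 13 220 / 58 489 × 100 = 23

Old-age dependency ratio: 23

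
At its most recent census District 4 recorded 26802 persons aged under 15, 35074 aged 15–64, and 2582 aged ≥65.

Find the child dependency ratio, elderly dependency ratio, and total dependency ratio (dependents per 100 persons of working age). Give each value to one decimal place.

Youth dependency ratio = 26802 / 35074 × 100 = 76.4
Old-age dependency ratio = 2582 / 35074 × 100 = 7.4
Total dependency ratio = (26802 + 2582) / 35074 × 100 = 29384 / 35074 × 100 = 83.8

Youth dependency ratio: 76.4
Old-age dependency ratio: 7.4
Total dependency ratio: 83.8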